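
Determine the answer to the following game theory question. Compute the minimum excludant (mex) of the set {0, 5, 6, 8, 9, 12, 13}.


Set = {0, 5, 6, 8, 9, 12, 13}
0 is in the set.
1 is NOT in the set. This is the mex.
mex = 1

1


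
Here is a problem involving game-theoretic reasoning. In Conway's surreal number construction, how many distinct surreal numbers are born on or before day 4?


Day 0: {|} = 0 is born. Count = 1.
Day n: the number of surreal numbers born by day n is 2^(n+1) - 1.
By day 0: 2^1 - 1 = 1
By day 1: 2^2 - 1 = 3
By day 2: 2^3 - 1 = 7
By day 3: 2^4 - 1 = 15
By day 4: 2^5 - 1 = 31
By day 4: 31 surreal numbers.

31


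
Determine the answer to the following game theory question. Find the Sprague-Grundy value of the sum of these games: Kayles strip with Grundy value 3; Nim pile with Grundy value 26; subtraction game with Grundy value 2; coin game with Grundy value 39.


By the Sprague-Grundy theorem, the Grundy value of a sum of games is the XOR of individual Grundy values.
Kayles strip: Grundy value = 3. Running XOR: 0 XOR 3 = 3
Nim pile: Grundy value = 26. Running XOR: 3 XOR 26 = 25
subtraction game: Grundy value = 2. Running XOR: 25 XOR 2 = 27
coin game: Grundy value = 39. Running XOR: 27 XOR 39 = 60
The combined Grundy value is 60.

60


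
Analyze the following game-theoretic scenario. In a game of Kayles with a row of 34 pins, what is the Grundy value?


Kayles: a move removes 1 or 2 adjacent pins from a contiguous row.
Removing pins from a row of k leaves two independent rows (a, b) with a + b = k - 1 (one pin) or a + b = k - 2 (two pins); an end removal gives a = 0.
By Sprague-Grundy, G(k) = mex{ G(a) XOR G(b) } over all these splits. G(0) = 0.
G(1): splits (0,0):0^0=0 -> mex({0}) = 1
G(2): splits (0,1):0^1=1 (0,0):0^0=0 -> mex({0, 1}) = 2
G(3): splits (0,2):0^2=2 (1,1):1^1=0 (0,1):0^1=1 -> mex({0, 1, 2}) = 3
G(4): splits (0,3):0^3=3 (1,2):1^2=3 (0,2):0^2=2 (1,1):1^1=0 -> mex({0, 2, 3}) = 1
G(5): splits (0,4):0^1=1 (1,3):1^3=2 (2,2):2^2=0 (0,3):0^3=3 (1,2):1^2=3 -> mex({0, 1, 2, 3}) = 4
G(6) = mex({0, 1, 2, 4}) = 3
G(7) = mex({0, 1, 3, 4, 5}) = 2
G(8) = mex({0, 2, 3, 5, 6}) = 1
G(9) = mex({0, 1, 2, 3, 6, 7}) = 4
G(10) = mex({0, 1, 3, 4, 5, 7}) = 2
G(11) = mex({0, 1, 2, 3, 4, 5}) = 6
G(12) = mex({0, 1, 2, 3, 5, 6, 7}) = 4
G(13) = mex({0, 2, 3, 4, 6, 7}) = 1
G(14) = mex({0, 1, 4, 5, 6, 7}) = 2
G(15) = mex({0, 1, 2, 3, 4, 5, 6}) = 7
G(16) = mex({0, 2, 3, 5, 6, 7}) = 1
G(17) = mex({0, 1, 2, 3, 5, 6, 7}) = 4
G(18) = mex({0, 1, 2, 4, 5, 6}) = 3
G(19) = mex({0, 1, 3, 4, 5, 7}) = 2
G(20) = mex({0, 2, 3, 4, 5, 6, 7}) = 1
G(21) = mex({0, 1, 2, 3, 5, 6, 7}) = 4
G(22) = mex({0, 1, 2, 3, 4, 5, 7}) = 6
G(23) = mex({0, 1, 2, 3, 4, 5, 6}) = 7
G(24) = mex({0, 1, 2, 3, 5, 6, 7}) = 4
G(25) = mex({0, 2, 3, 4, 6, 7}) = 1
G(26) = mex({0, 1, 3, 4, 5, 6, 7}) = 2
G(27) = mex({0, 1, 2, 3, 4, 5, 6, 7}) = 8
G(28) = mex({0, 1, 2, 3, 4, 6, 7, 8}) = 5
G(29) = mex({0, 1, 2, 3, 5, 6, 7, 8, 9}) = 4
G(30) = mex({0, 1, 2, 3, 4, 5, 6, 9, 10}) = 7
G(31) = mex({0, 1, 3, 4, 5, 7, 10, 11}) = 2
G(32) = mex({0, 2, 3, 4, 5, 6, 7, 9, 11}) = 1
G(33) = mex({0, 1, 2, 3, 4, 5, 6, 7, 9, 12}) = 8
G(34) = mex({0, 1, 2, 3, 4, 5, 7, 8, 11, 12}) = 6
Therefore G(34) = 6.

6


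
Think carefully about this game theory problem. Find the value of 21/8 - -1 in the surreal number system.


x = 21/8, y = -1
Converting to common denominator: 8
x = 21/8, y = -8/8
x - y = 21/8 - -1 = 29/8

29/8


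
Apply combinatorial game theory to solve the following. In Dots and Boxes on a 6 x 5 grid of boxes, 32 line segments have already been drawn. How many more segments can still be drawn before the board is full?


Grid: 6 x 5 boxes, i.e. 7 rows and 6 columns of dots.
Horizontal edges: (rows + 1) * cols = 7 * 5 = 35
Vertical edges: rows * (cols + 1) = 6 * 6 = 36
Total edges: 35 + 36 = 71
Edges drawn: 32
Remaining: 71 - 32 = 39

39


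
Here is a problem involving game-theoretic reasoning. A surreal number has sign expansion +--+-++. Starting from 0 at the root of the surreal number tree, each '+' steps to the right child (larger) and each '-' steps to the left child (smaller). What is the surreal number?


Sign expansion: +--+-++
Rule: track bounds (lo, hi), initially (-inf, +inf). On '+', the current value becomes lo and we move to the simplest number in (value, hi): value + 1 if hi = +inf, otherwise the midpoint (value + hi)/2. On '-', the current value becomes hi and we move to value - 1 if lo = -inf, otherwise the midpoint (lo + value)/2.
Start at 0.
Step 1: sign = +, move right. Bounds: (0, +inf). Value = 1
Step 2: sign = -, move left. Bounds: (0, 1). Value = 1/2
Step 3: sign = -, move left. Bounds: (0, 1/2). Value = 1/4
Step 4: sign = +, move right. Bounds: (1/4, 1/2). Value = 3/8
Step 5: sign = -, move left. Bounds: (1/4, 3/8). Value = 5/16
Step 6: sign = +, move right. Bounds: (5/16, 3/8). Value = 11/32
Step 7: sign = +, move right. Bounds: (11/32, 3/8). Value = 23/64
The surreal number with sign expansion +--+-++ is 23/64.

23/64


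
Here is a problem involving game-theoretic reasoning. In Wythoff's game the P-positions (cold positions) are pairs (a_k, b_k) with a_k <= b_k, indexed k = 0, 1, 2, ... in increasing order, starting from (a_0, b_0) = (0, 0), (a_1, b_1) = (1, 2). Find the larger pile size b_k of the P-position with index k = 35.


By Wythoff's theorem, a_k = floor(k * phi) and b_k = floor(k * phi^2) = a_k + k, where phi = (1 + sqrt(5))/2 is the golden ratio.
phi = (1 + sqrt(5))/2 = 1.618034
phi^2 = phi + 1 = 2.618034
k = 35
k * phi^2 = 35 * 2.618034 = 91.631190
b_35 = floor(k * phi^2) = 91 (check: a_35 + k = 56 + 35 = 91)

91


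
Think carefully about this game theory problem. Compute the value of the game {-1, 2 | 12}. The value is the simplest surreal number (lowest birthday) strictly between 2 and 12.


Left options: {-1, 2}, max = 2
Right options: {12}, min = 12
All options are numbers and max(Left) < min(Right), so by the simplicity theorem the value is the simplest (earliest-born) number strictly between 2 and 12.
Integers 3 through 11 all lie strictly between 2 and 12.
Among integers, the simplest (lowest birthday = smallest |n|; 0 is born on day 0, +-n on day n) is 3.
No non-integer in the interval can be simpler: if x is a non-integer in the interval, then floor(x) or ceil(x) also lies in the interval (the interval contains an integer), and both are proper prefixes of x's sign expansion, i.e. born earlier. So the game value is 3.
Game value = 3

3


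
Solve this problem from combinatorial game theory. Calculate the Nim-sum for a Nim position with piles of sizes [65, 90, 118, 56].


We need the XOR (exclusive or) of all pile sizes.
After XOR-ing pile 1 (size 65): 0 XOR 65 = 65
After XOR-ing pile 2 (size 90): 65 XOR 90 = 27
After XOR-ing pile 3 (size 118): 27 XOR 118 = 109
After XOR-ing pile 4 (size 56): 109 XOR 56 = 85
The Nim-value of this position is 85.

85


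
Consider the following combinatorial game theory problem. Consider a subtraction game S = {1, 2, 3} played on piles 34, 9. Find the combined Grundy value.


Subtraction set: {1, 2, 3}
For this subtraction set, G(n) = n mod 4 (period = max + 1 = 4).
Pile 1 (size 34): G(34) = 34 mod 4 = 2
Pile 2 (size 9): G(9) = 9 mod 4 = 1
Total Grundy value = XOR of all: 2 XOR 1 = 3

3


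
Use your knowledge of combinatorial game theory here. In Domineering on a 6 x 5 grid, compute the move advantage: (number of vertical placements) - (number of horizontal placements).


Board is 6 x 5 (rows x cols).
Left (vertical) placements: (rows-1) * cols = 5 * 5 = 25
Right (horizontal) placements: rows * (cols-1) = 6 * 4 = 24
Advantage = Left - Right = 25 - 24 = 1

1


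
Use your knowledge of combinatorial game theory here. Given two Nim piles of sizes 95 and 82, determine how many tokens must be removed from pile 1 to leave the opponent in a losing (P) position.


Piles: 95 and 82
Current XOR: 95 XOR 82 = 13 (non-zero, so this is an N-position).
To make the XOR zero, we need to find a move that balances the piles.
For pile 1 (size 95): target = 95 XOR 13 = 82
We reduce pile 1 from 95 to 82.
Tokens removed: 95 - 82 = 13
Verification: 82 XOR 82 = 0

13


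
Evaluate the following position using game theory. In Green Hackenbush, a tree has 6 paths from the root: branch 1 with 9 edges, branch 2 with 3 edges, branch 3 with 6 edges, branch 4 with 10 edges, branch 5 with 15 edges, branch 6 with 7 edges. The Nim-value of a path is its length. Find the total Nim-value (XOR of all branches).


The tree has 6 branches from the ground vertex.
In Green Hackenbush, the Nim-value of a simple path of length k is k.
Branch 1: length 9, Nim-value = 9
Branch 2: length 3, Nim-value = 3
Branch 3: length 6, Nim-value = 6
Branch 4: length 10, Nim-value = 10
Branch 5: length 15, Nim-value = 15
Branch 6: length 7, Nim-value = 7
Total Nim-value = XOR of all branch values:
0 XOR 9 = 9
9 XOR 3 = 10
10 XOR 6 = 12
12 XOR 10 = 6
6 XOR 15 = 9
9 XOR 7 = 14
Nim-value of the tree = 14

14


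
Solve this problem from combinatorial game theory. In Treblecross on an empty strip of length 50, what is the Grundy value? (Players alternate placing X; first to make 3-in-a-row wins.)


Treblecross: place X on empty cells; 3-in-a-row wins.
Playing within two cells of an existing X lets the opponent win at once, so sensible play treats the cells i-2..i+2 around each X as dead. The player left with no safe cell loses, so this is a normal-play take-away game on strips of safe cells.
Placing X at cell i (0-indexed) of a strip of k safe cells leaves independent strips of sizes max(0, i-2) and max(0, k-i-3). Hence G(k) = mex{ G(max(0,i-2)) XOR G(max(0,k-i-3)) : 0 <= i < k }, with G(0) = 0.
G(1): splits (0,0):0^0=0 -> mex({0}) = 1
G(2): splits (0,0):0^0=0 -> mex({0}) = 1
G(3): splits (0,0):0^0=0 -> mex({0}) = 1
G(4): splits (0,1):0^1=1 (0,0):0^0=0 -> mex({0, 1}) = 2
G(5): splits (0,2):0^1=1 (0,1):0^1=1 (0,0):0^0=0 -> mex({0, 1}) = 2
G(6) = mex({1}) = 0
G(7) = mex({0, 1, 2}) = 3
G(8) = mex({0, 1, 2}) = 3
G(9) = mex({0, 2}) = 1
G(10) = mex({0, 2, 3}) = 1
G(11) = mex({0, 3}) = 1
G(12) = mex({1, 3}) = 0
G(13) = mex({0, 1, 2, 3}) = 4
G(14) = mex({0, 1, 2}) = 3
G(15) = mex({0, 1, 2}) = 3
G(16) = mex({0, 1, 2, 4}) = 3
G(17) = mex({0, 1, 3, 4}) = 2
G(18) = mex({0, 1, 3, 4}) = 2
G(19) = mex({0, 1, 3, 5}) = 2
G(20) = mex({0, 1, 2, 3, 5}) = 4
G(21) = mex({0, 1, 2, 3, 5}) = 4
G(22) = mex({1, 2, 6}) = 0
G(23) = mex({0, 1, 2, 3, 4, 6}) = 5
G(24) = mex({0, 1, 2, 3, 4}) = 5
G(25) = mex({0, 1, 3, 4, 7}) = 2
G(26) = mex({0, 1, 3, 4, 5, 7}) = 2
G(27) = mex({0, 1, 3, 5}) = 2
G(28) = mex({0, 1, 2, 5}) = 3
G(29) = mex({0, 1, 2, 4, 5, 6}) = 3
G(30) = mex({1, 2, 4, 6}) = 0
G(31) = mex({0, 1, 2, 3, 4, 6}) = 5
G(32) = mex({1, 2, 3, 4, 7}) = 0
G(33) = mex({0, 3, 7}) = 1
G(34) = mex({0, 2, 3, 5, 7}) = 1
G(35) = mex({0, 2, 3, 5, 6}) = 1
G(36) = mex({0, 1, 2, 5, 6}) = 3
G(37) = mex({0, 1, 2, 4, 5, 6}) = 3
G(38) = mex({0, 1, 2, 4}) = 3
G(39) = mex({0, 1, 2, 3, 4, 7}) = 5
G(40) = mex({0, 1, 2, 3, 4, 5, 7}) = 6
G(41) = mex({0, 1, 2, 3, 5, 7}) = 4
G(42) = mex({0, 1, 2, 3, 5, 6, 7}) = 4
G(43) = mex({0, 2, 3, 5, 6}) = 1
G(44) = mex({1, 2, 3, 4, 5, 6}) = 0
G(45) = mex({0, 1, 2, 3, 4, 6, 7}) = 5
G(46) = mex({0, 1, 2, 3, 4, 7}) = 5
G(47) = mex({0, 1, 2, 3, 4, 5, 7}) = 6
G(48) = mex({0, 1, 2, 3, 4, 5, 7}) = 6
G(49) = mex({0, 1, 3, 4, 5, 7}) = 2
G(50) = mex({0, 1, 2, 3, 4, 5, 6}) = 7
Therefore G(50) = 7.

7


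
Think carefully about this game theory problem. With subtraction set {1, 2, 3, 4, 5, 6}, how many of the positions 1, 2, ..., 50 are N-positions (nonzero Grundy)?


Subtraction set S = {1, 2, 3, 4, 5, 6}, so G(n) = n mod 7.
G(n) = 0 when n is a multiple of 7.
Multiples of 7 in [1, 50]: 7
N-positions (nonzero Grundy) = 50 - 7 = 43

43


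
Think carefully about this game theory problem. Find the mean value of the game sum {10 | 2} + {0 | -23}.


G1 = {10 | 2}, G2 = {0 | -23}
Each is a switch {a | b} with numbers a > b; its mean value is (a + b)/2, and mean value is additive over game sums: m(G1 + G2) = m(G1) + m(G2).
Mean of G1 = (10 + (2))/2 = 12/2 = 6
Mean of G2 = (0 + (-23))/2 = -23/2 = -23/2
Mean of G1 + G2 = 6 + -23/2 = -11/2

-11/2


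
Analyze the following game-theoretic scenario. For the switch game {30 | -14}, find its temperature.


The game is {30 | -14}, a switch {a | b} with numbers a > b.
Cooling {a | b} by t gives {a - t | b + t}, which stops being hot when a - t = b + t, i.e. at t = (a - b)/2. So the temperature of a switch is (a - b)/2.
Temperature = (Left option - Right option) / 2
= (30 - (-14)) / 2
= 44 / 2
= 22

22


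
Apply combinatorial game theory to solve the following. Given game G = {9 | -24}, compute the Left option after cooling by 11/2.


Original game: {9 | -24} (a switch {a | b} with a > b).
Cooling by t (for t below the temperature (a - b)/2 = 33/2) taxes each move by t: {a | b} cooled by t is {a - t | b + t}.
Cooling amount: t = 11/2
Cooled Left option: 9 - 11/2 = 7/2
Cooled Right option: -24 + 11/2 = -37/2
Cooled game: {7/2 | -37/2}
Left option = 7/2

7/2


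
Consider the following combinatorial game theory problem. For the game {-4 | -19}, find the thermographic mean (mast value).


Game = {-4 | -19}, a switch {a | b} with numbers a > b.
Its thermograph has left wall a - t and right wall b + t, which meet at t = (a - b)/2, where both equal (a + b)/2. So the mast (mean value) is at (a + b)/2.
Mean = (-4 + (-19))/2 = -23/2 = -23/2

-23/2


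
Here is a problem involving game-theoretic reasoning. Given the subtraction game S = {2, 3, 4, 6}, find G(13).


The subtraction set is S = {2, 3, 4, 6}.
G(k) = mex{ G(k - s) : s in S, s <= k }. We compute iteratively: G(0) = 0.
G(1) = mex({}) = 0
G(2) = mex({0}) = 1
G(3) = mex({0}) = 1
G(4) = mex({0, 1}) = 2
G(5) = mex({0, 1}) = 2
G(6) = mex({0, 1, 2}) = 3
G(7) = mex({0, 1, 2}) = 3
G(8) = mex({1, 2, 3}) = 0
G(9) = mex({1, 2, 3}) = 0
G(10) = mex({0, 2, 3}) = 1
G(11) = mex({0, 2, 3}) = 1
G(12) = mex({0, 1, 3}) = 2
G(13) = mex({0, 1, 3}) = 2
Therefore G(13) = 2.

2


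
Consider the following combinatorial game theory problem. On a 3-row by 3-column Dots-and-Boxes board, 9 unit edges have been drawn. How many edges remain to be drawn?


Grid: 3 x 3 boxes, i.e. 4 rows and 4 columns of dots.
Horizontal edges: (rows + 1) * cols = 4 * 3 = 12
Vertical edges: rows * (cols + 1) = 3 * 4 = 12
Total edges: 12 + 12 = 24
Edges drawn: 9
Remaining: 24 - 9 = 15

15


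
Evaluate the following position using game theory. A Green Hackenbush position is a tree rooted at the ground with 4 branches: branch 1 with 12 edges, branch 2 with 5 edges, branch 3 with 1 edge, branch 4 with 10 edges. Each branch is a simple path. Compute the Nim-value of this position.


The tree has 4 branches from the ground vertex.
In Green Hackenbush, the Nim-value of a simple path of length k is k.
Branch 1: length 12, Nim-value = 12
Branch 2: length 5, Nim-value = 5
Branch 3: length 1, Nim-value = 1
Branch 4: length 10, Nim-value = 10
Total Nim-value = XOR of all branch values:
0 XOR 12 = 12
12 XOR 5 = 9
9 XOR 1 = 8
8 XOR 10 = 2
Nim-value of the tree = 2

2


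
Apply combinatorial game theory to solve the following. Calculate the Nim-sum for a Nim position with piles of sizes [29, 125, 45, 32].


We need the XOR (exclusive or) of all pile sizes.
After XOR-ing pile 1 (size 29): 0 XOR 29 = 29
After XOR-ing pile 2 (size 125): 29 XOR 125 = 96
After XOR-ing pile 3 (size 45): 96 XOR 45 = 77
After XOR-ing pile 4 (size 32): 77 XOR 32 = 109
The Nim-value of this position is 109.

109


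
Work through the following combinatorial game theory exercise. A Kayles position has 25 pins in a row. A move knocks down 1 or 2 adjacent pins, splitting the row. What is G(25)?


Kayles: a move removes 1 or 2 adjacent pins from a contiguous row.
Removing pins from a row of k leaves two independent rows (a, b) with a + b = k - 1 (one pin) or a + b = k - 2 (two pins); an end removal gives a = 0.
By Sprague-Grundy, G(k) = mex{ G(a) XOR G(b) } over all these splits. G(0) = 0.
G(1): splits (0,0):0^0=0 -> mex({0}) = 1
G(2): splits (0,1):0^1=1 (0,0):0^0=0 -> mex({0, 1}) = 2
G(3): splits (0,2):0^2=2 (1,1):1^1=0 (0,1):0^1=1 -> mex({0, 1, 2}) = 3
G(4): splits (0,3):0^3=3 (1,2):1^2=3 (0,2):0^2=2 (1,1):1^1=0 -> mex({0, 2, 3}) = 1
G(5): splits (0,4):0^1=1 (1,3):1^3=2 (2,2):2^2=0 (0,3):0^3=3 (1,2):1^2=3 -> mex({0, 1, 2, 3}) = 4
G(6) = mex({0, 1, 2, 4}) = 3
G(7) = mex({0, 1, 3, 4, 5}) = 2
G(8) = mex({0, 2, 3, 5, 6}) = 1
G(9) = mex({0, 1, 2, 3, 6, 7}) = 4
G(10) = mex({0, 1, 3, 4, 5, 7}) = 2
G(11) = mex({0, 1, 2, 3, 4, 5}) = 6
G(12) = mex({0, 1, 2, 3, 5, 6, 7}) = 4
G(13) = mex({0, 2, 3, 4, 6, 7}) = 1
G(14) = mex({0, 1, 4, 5, 6, 7}) = 2
G(15) = mex({0, 1, 2, 3, 4, 5, 6}) = 7
G(16) = mex({0, 2, 3, 5, 6, 7}) = 1
G(17) = mex({0, 1, 2, 3, 5, 6, 7}) = 4
G(18) = mex({0, 1, 2, 4, 5, 6}) = 3
G(19) = mex({0, 1, 3, 4, 5, 7}) = 2
G(20) = mex({0, 2, 3, 4, 5, 6, 7}) = 1
G(21) = mex({0, 1, 2, 3, 5, 6, 7}) = 4
G(22) = mex({0, 1, 2, 3, 4, 5, 7}) = 6
G(23) = mex({0, 1, 2, 3, 4, 5, 6}) = 7
G(24) = mex({0, 1, 2, 3, 5, 6, 7}) = 4
G(25) = mex({0, 2, 3, 4, 6, 7}) = 1
Therefore G(25) = 1.

1


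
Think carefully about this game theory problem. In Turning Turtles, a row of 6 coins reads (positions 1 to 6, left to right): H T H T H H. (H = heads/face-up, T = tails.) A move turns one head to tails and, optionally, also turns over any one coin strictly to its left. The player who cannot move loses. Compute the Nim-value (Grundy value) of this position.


Coins: H T H T H H
Key fact: a single head at position k behaves exactly like a Nim heap of size k (turning it to T and optionally flipping a coin at j < k corresponds to moving the heap from k to j, or to 0), and heads combine as a disjunctive sum (two heads at the same place would cancel, matching j XOR j = 0). So the Nim-value is the XOR of the 1-indexed positions of the heads.
Face-up positions (1-indexed): [1, 3, 5, 6]
XOR 0 with 1: 0 XOR 1 = 1
XOR 1 with 3: 1 XOR 3 = 2
XOR 2 with 5: 2 XOR 5 = 7
XOR 7 with 6: 7 XOR 6 = 1
Nim-value = 1

1


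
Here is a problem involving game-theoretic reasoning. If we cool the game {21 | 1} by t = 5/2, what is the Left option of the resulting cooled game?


Original game: {21 | 1} (a switch {a | b} with a > b).
Cooling by t (for t below the temperature (a - b)/2 = 10) taxes each move by t: {a | b} cooled by t is {a - t | b + t}.
Cooling amount: t = 5/2
Cooled Left option: 21 - 5/2 = 37/2
Cooled Right option: 1 + 5/2 = 7/2
Cooled game: {37/2 | 7/2}
Left option = 37/2

37/2


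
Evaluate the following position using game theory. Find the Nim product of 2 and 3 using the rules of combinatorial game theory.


Nim multiplication is bilinear over XOR: (u XOR v) * w = (u*w) XOR (v*w).
So we split each operand into its bit components and XOR the pairwise Nim products.
2 = 2 (as XOR of powers of 2).
3 = 1 + 2 (as XOR of powers of 2).
Using the standard Nim-product table on single bits:
  2*2 = 3,   2*4 = 8,   2*8 = 12,
  4*4 = 6,   4*8 = 11,  8*8 = 13,
and  1*x = x (identity), k*l = l*k (commutative).
Pairwise Nim products:
  2 * 1 = 2
  2 * 2 = 3
XOR them: 2 XOR 3 = 1.
Result: 2 * 3 = 1 (in Nim).

1


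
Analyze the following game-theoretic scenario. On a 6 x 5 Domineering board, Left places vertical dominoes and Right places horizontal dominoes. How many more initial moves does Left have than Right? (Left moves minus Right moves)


Board is 6 x 5 (rows x cols).
Left (vertical) placements: (rows-1) * cols = 5 * 5 = 25
Right (horizontal) placements: rows * (cols-1) = 6 * 4 = 24
Advantage = Left - Right = 25 - 24 = 1

1


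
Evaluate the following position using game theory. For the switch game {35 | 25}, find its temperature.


The game is {35 | 25}, a switch {a | b} with numbers a > b.
Cooling {a | b} by t gives {a - t | b + t}, which stops being hot when a - t = b + t, i.e. at t = (a - b)/2. So the temperature of a switch is (a - b)/2.
Temperature = (Left option - Right option) / 2
= (35 - (25)) / 2
= 10 / 2
= 5

5


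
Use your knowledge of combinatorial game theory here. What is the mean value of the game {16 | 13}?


Game = {16 | 13}, a switch {a | b} with numbers a > b.
Its thermograph has left wall a - t and right wall b + t, which meet at t = (a - b)/2, where both equal (a + b)/2. So the mast (mean value) is at (a + b)/2.
Mean = (16 + (13))/2 = 29/2 = 29/2

29/2


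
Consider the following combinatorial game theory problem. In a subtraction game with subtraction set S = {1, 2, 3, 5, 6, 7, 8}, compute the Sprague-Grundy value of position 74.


The subtraction set is S = {1, 2, 3, 5, 6, 7, 8}.
G(k) = mex{ G(k - s) : s in S, s <= k }. We compute iteratively: G(0) = 0.
G(1) = mex({0}) = 1
G(2) = mex({0, 1}) = 2
G(3) = mex({0, 1, 2}) = 3
G(4) = mex({1, 2, 3}) = 0
G(5) = mex({0, 2, 3}) = 1
G(6) = mex({0, 1, 3}) = 2
G(7) = mex({0, 1, 2}) = 3
G(8) = mex({0, 1, 2, 3}) = 4
G(9) = mex({0, 1, 2, 3, 4}) = 5
G(10) = mex({0, 1, 2, 3, 4, 5}) = 6
G(11) = mex({0, 1, 2, 3, 4, 5, 6}) = 7
G(12) = mex({0, 1, 2, 3, 5, 6, 7}) = 4
G(13) = mex({1, 2, 3, 4, 6, 7}) = 0
G(14) = mex({0, 2, 3, 4, 5, 7}) = 1
G(15) = mex({0, 1, 3, 4, 5, 6}) = 2
G(16) = mex({0, 1, 2, 4, 5, 6, 7}) = 3
G(17) = mex({1, 2, 3, 4, 5, 6, 7}) = 0
G(18) = mex({0, 2, 3, 4, 6, 7}) = 1
G(19) = mex({0, 1, 3, 4, 7}) = 2
G(20) = mex({0, 1, 2, 4}) = 3
Observe that G(13)..G(20) = 0, 1, 2, 3, 0, 1, 2, 3 repeats G(0)..G(7) = 0, 1, 2, 3, 0, 1, 2, 3.
For k >= max(S) = 8, G(k) is determined by the previous 8 values G(k-8)..G(k-1); a window of 8 consecutive values has recurred shifted by 13, so by induction G(k + 13) = G(k) for all k >= 0: the sequence is periodic from the start with period 13.
One period: G(0..12) = 0, 1, 2, 3, 0, 1, 2, 3, 4, 5, 6, 7, 4.
74 mod 13 = 9, so G(74) = G(9) = 5.

5


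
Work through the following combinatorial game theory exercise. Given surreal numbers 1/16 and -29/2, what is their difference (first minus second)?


x = 1/16, y = -29/2
Converting to common denominator: 16
x = 1/16, y = -232/16
x - y = 1/16 - -29/2 = 233/16

233/16


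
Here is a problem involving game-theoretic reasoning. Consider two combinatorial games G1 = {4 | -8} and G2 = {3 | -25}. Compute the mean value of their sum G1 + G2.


G1 = {4 | -8}, G2 = {3 | -25}
Each is a switch {a | b} with numbers a > b; its mean value is (a + b)/2, and mean value is additive over game sums: m(G1 + G2) = m(G1) + m(G2).
Mean of G1 = (4 + (-8))/2 = -4/2 = -2
Mean of G2 = (3 + (-25))/2 = -22/2 = -11
Mean of G1 + G2 = -2 + -11 = -13

-13


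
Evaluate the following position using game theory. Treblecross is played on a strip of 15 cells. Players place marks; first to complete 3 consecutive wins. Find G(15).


Treblecross: place X on empty cells; 3-in-a-row wins.
Playing within two cells of an existing X lets the opponent win at once, so sensible play treats the cells i-2..i+2 around each X as dead. The player left with no safe cell loses, so this is a normal-play take-away game on strips of safe cells.
Placing X at cell i (0-indexed) of a strip of k safe cells leaves independent strips of sizes max(0, i-2) and max(0, k-i-3). Hence G(k) = mex{ G(max(0,i-2)) XOR G(max(0,k-i-3)) : 0 <= i < k }, with G(0) = 0.
G(1): splits (0,0):0^0=0 -> mex({0}) = 1
G(2): splits (0,0):0^0=0 -> mex({0}) = 1
G(3): splits (0,0):0^0=0 -> mex({0}) = 1
G(4): splits (0,1):0^1=1 (0,0):0^0=0 -> mex({0, 1}) = 2
G(5): splits (0,2):0^1=1 (0,1):0^1=1 (0,0):0^0=0 -> mex({0, 1}) = 2
G(6) = mex({1}) = 0
G(7) = mex({0, 1, 2}) = 3
G(8) = mex({0, 1, 2}) = 3
G(9) = mex({0, 2}) = 1
G(10) = mex({0, 2, 3}) = 1
G(11) = mex({0, 3}) = 1
G(12) = mex({1, 3}) = 0
G(13) = mex({0, 1, 2, 3}) = 4
G(14) = mex({0, 1, 2}) = 3
G(15) = mex({0, 1, 2}) = 3
Therefore G(15) = 3.

3


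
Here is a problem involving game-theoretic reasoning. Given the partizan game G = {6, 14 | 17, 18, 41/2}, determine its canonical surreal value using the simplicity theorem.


Left options: {6, 14}, max = 14
Right options: {17, 18, 41/2}, min = 17
All options are numbers and max(Left) < min(Right), so by the simplicity theorem the value is the simplest (earliest-born) number strictly between 14 and 17.
Integers 15 through 16 all lie strictly between 14 and 17.
Among integers, the simplest (lowest birthday = smallest |n|; 0 is born on day 0, +-n on day n) is 15.
No non-integer in the interval can be simpler: if x is a non-integer in the interval, then floor(x) or ceil(x) also lies in the interval (the interval contains an integer), and both are proper prefixes of x's sign expansion, i.e. born earlier. So the game value is 15.
Game value = 15

15


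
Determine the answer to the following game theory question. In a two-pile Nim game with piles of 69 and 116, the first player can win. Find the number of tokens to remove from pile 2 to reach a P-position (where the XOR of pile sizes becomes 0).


Piles: 69 and 116
Current XOR: 69 XOR 116 = 49 (non-zero, so this is an N-position).
To make the XOR zero, we need to find a move that balances the piles.
For pile 2 (size 116): target = 116 XOR 49 = 69
We reduce pile 2 from 116 to 69.
Tokens removed: 116 - 69 = 47
Verification: 69 XOR 69 = 0

47


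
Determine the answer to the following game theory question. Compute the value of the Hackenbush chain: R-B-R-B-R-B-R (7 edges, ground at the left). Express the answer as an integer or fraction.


Edges (from ground): R-B-R-B-R-B-R
By Berlekamp's sign-expansion rule, a Blue-Red Hackenbush stalk has the value of the surreal number whose sign sequence is the edge sequence with B -> + and R -> -.
Sign sequence: -+-+-+-
Trace the sign expansion in the surreal number tree, starting from 0:
Edge 1: R (sign -) -> bounds (-inf, 0), value = -1
Edge 2: B (sign +) -> bounds (-1, 0), value = -1/2
Edge 3: R (sign -) -> bounds (-1, -1/2), value = -3/4
Edge 4: B (sign +) -> bounds (-3/4, -1/2), value = -5/8
Edge 5: R (sign -) -> bounds (-3/4, -5/8), value = -11/16
Edge 6: B (sign +) -> bounds (-11/16, -5/8), value = -21/32
Edge 7: R (sign -) -> bounds (-11/16, -21/32), value = -43/64
Game value = -43/64

-43/64


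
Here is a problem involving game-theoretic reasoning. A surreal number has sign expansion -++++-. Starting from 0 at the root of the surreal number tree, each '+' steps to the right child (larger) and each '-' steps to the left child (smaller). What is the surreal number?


Sign expansion: -++++-
Rule: track bounds (lo, hi), initially (-inf, +inf). On '+', the current value becomes lo and we move to the simplest number in (value, hi): value + 1 if hi = +inf, otherwise the midpoint (value + hi)/2. On '-', the current value becomes hi and we move to value - 1 if lo = -inf, otherwise the midpoint (lo + value)/2.
Start at 0.
Step 1: sign = -, move left. Bounds: (-inf, 0). Value = -1
Step 2: sign = +, move right. Bounds: (-1, 0). Value = -1/2
Step 3: sign = +, move right. Bounds: (-1/2, 0). Value = -1/4
Step 4: sign = +, move right. Bounds: (-1/4, 0). Value = -1/8
Step 5: sign = +, move right. Bounds: (-1/8, 0). Value = -1/16
Step 6: sign = -, move left. Bounds: (-1/8, -1/16). Value = -3/32
The surreal number with sign expansion -++++- is -3/32.

-3/32


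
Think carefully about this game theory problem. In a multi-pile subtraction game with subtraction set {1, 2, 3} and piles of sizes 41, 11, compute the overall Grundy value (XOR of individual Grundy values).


Subtraction set: {1, 2, 3}
For this subtraction set, G(n) = n mod 4 (period = max + 1 = 4).
Pile 1 (size 41): G(41) = 41 mod 4 = 1
Pile 2 (size 11): G(11) = 11 mod 4 = 3
Total Grundy value = XOR of all: 1 XOR 3 = 2

2


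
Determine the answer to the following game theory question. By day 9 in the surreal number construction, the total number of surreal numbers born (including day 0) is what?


Day 0: {|} = 0 is born. Count = 1.
Day n: the number of surreal numbers born by day n is 2^(n+1) - 1.
By day 0: 2^1 - 1 = 1
By day 1: 2^2 - 1 = 3
By day 2: 2^3 - 1 = 7
By day 3: 2^4 - 1 = 15
By day 4: 2^5 - 1 = 31
By day 5: 2^6 - 1 = 63
By day 6: 2^7 - 1 = 127
By day 7: 2^8 - 1 = 255
By day 8: 2^9 - 1 = 511
By day 9: 2^10 - 1 = 1023
By day 9: 1023 surreal numbers.

1023


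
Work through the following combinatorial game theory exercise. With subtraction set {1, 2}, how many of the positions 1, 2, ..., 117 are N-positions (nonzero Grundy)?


Subtraction set S = {1, 2}, so G(n) = n mod 3.
G(n) = 0 when n is a multiple of 3.
Multiples of 3 in [1, 117]: 39
N-positions (nonzero Grundy) = 117 - 39 = 78

78


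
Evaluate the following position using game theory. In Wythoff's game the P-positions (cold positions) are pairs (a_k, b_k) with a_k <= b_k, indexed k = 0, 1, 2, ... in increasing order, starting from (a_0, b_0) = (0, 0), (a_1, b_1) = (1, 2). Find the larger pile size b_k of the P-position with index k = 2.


By Wythoff's theorem, a_k = floor(k * phi) and b_k = floor(k * phi^2) = a_k + k, where phi = (1 + sqrt(5))/2 is the golden ratio.
phi = (1 + sqrt(5))/2 = 1.618034
phi^2 = phi + 1 = 2.618034
k = 2
k * phi^2 = 2 * 2.618034 = 5.236068
b_2 = floor(k * phi^2) = 5 (check: a_2 + k = 3 + 2 = 5)

5


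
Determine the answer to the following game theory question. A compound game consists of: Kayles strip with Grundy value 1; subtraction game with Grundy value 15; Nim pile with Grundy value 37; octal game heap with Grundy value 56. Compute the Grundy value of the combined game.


By the Sprague-Grundy theorem, the Grundy value of a sum of games is the XOR of individual Grundy values.
Kayles strip: Grundy value = 1. Running XOR: 0 XOR 1 = 1
subtraction game: Grundy value = 15. Running XOR: 1 XOR 15 = 14
Nim pile: Grundy value = 37. Running XOR: 14 XOR 37 = 43
octal game heap: Grundy value = 56. Running XOR: 43 XOR 56 = 19
The combined Grundy value is 19.

19


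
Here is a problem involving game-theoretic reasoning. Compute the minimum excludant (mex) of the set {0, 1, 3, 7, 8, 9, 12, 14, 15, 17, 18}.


Set = {0, 1, 3, 7, 8, 9, 12, 14, 15, 17, 18}
0 is in the set.
1 is in the set.
2 is NOT in the set. This is the mex.
mex = 2

2


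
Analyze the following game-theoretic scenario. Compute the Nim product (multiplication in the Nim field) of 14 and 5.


Nim multiplication is bilinear over XOR: (u XOR v) * w = (u*w) XOR (v*w).
So we split each operand into its bit components and XOR the pairwise Nim products.
14 = 2 + 4 + 8 (as XOR of powers of 2).
5 = 1 + 4 (as XOR of powers of 2).
Using the standard Nim-product table on single bits:
  2*2 = 3,   2*4 = 8,   2*8 = 12,
  4*4 = 6,   4*8 = 11,  8*8 = 13,
and  1*x = x (identity), k*l = l*k (commutative).
Pairwise Nim products:
  2 * 1 = 2
  2 * 4 = 8
  4 * 1 = 4
  4 * 4 = 6
  8 * 1 = 8
  8 * 4 = 11
XOR them: 2 XOR 8 XOR 4 XOR 6 XOR 8 XOR 11 = 11.
Result: 14 * 5 = 11 (in Nim).

11


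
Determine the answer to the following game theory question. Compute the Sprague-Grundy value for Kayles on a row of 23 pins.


Kayles: a move removes 1 or 2 adjacent pins from a contiguous row.
Removing pins from a row of k leaves two independent rows (a, b) with a + b = k - 1 (one pin) or a + b = k - 2 (two pins); an end removal gives a = 0.
By Sprague-Grundy, G(k) = mex{ G(a) XOR G(b) } over all these splits. G(0) = 0.
G(1): splits (0,0):0^0=0 -> mex({0}) = 1
G(2): splits (0,1):0^1=1 (0,0):0^0=0 -> mex({0, 1}) = 2
G(3): splits (0,2):0^2=2 (1,1):1^1=0 (0,1):0^1=1 -> mex({0, 1, 2}) = 3
G(4): splits (0,3):0^3=3 (1,2):1^2=3 (0,2):0^2=2 (1,1):1^1=0 -> mex({0, 2, 3}) = 1
G(5): splits (0,4):0^1=1 (1,3):1^3=2 (2,2):2^2=0 (0,3):0^3=3 (1,2):1^2=3 -> mex({0, 1, 2, 3}) = 4
G(6) = mex({0, 1, 2, 4}) = 3
G(7) = mex({0, 1, 3, 4, 5}) = 2
G(8) = mex({0, 2, 3, 5, 6}) = 1
G(9) = mex({0, 1, 2, 3, 6, 7}) = 4
G(10) = mex({0, 1, 3, 4, 5, 7}) = 2
G(11) = mex({0, 1, 2, 3, 4, 5}) = 6
G(12) = mex({0, 1, 2, 3, 5, 6, 7}) = 4
G(13) = mex({0, 2, 3, 4, 6, 7}) = 1
G(14) = mex({0, 1, 4, 5, 6, 7}) = 2
G(15) = mex({0, 1, 2, 3, 4, 5, 6}) = 7
G(16) = mex({0, 2, 3, 5, 6, 7}) = 1
G(17) = mex({0, 1, 2, 3, 5, 6, 7}) = 4
G(18) = mex({0, 1, 2, 4, 5, 6}) = 3
G(19) = mex({0, 1, 3, 4, 5, 7}) = 2
G(20) = mex({0, 2, 3, 4, 5, 6, 7}) = 1
G(21) = mex({0, 1, 2, 3, 5, 6, 7}) = 4
G(22) = mex({0, 1, 2, 3, 4, 5, 7}) = 6
G(23) = mex({0, 1, 2, 3, 4, 5, 6}) = 7
Therefore G(23) = 7.

7


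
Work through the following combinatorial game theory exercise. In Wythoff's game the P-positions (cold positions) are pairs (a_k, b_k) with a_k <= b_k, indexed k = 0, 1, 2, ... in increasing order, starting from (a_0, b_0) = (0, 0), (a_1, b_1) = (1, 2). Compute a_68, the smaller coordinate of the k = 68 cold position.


By Wythoff's theorem, a_k = floor(k * phi) and b_k = floor(k * phi^2) = a_k + k, where phi = (1 + sqrt(5))/2 is the golden ratio.
phi = (1 + sqrt(5))/2 = 1.618034
k = 68
k * phi = 68 * 1.618034 = 110.026311
a_68 = floor(k * phi) = 110

110


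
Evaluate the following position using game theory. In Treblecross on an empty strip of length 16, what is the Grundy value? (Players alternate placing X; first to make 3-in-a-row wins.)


Treblecross: place X on empty cells; 3-in-a-row wins.
Playing within two cells of an existing X lets the opponent win at once, so sensible play treats the cells i-2..i+2 around each X as dead. The player left with no safe cell loses, so this is a normal-play take-away game on strips of safe cells.
Placing X at cell i (0-indexed) of a strip of k safe cells leaves independent strips of sizes max(0, i-2) and max(0, k-i-3). Hence G(k) = mex{ G(max(0,i-2)) XOR G(max(0,k-i-3)) : 0 <= i < k }, with G(0) = 0.
G(1): splits (0,0):0^0=0 -> mex({0}) = 1
G(2): splits (0,0):0^0=0 -> mex({0}) = 1
G(3): splits (0,0):0^0=0 -> mex({0}) = 1
G(4): splits (0,1):0^1=1 (0,0):0^0=0 -> mex({0, 1}) = 2
G(5): splits (0,2):0^1=1 (0,1):0^1=1 (0,0):0^0=0 -> mex({0, 1}) = 2
G(6) = mex({1}) = 0
G(7) = mex({0, 1, 2}) = 3
G(8) = mex({0, 1, 2}) = 3
G(9) = mex({0, 2}) = 1
G(10) = mex({0, 2, 3}) = 1
G(11) = mex({0, 3}) = 1
G(12) = mex({1, 3}) = 0
G(13) = mex({0, 1, 2, 3}) = 4
G(14) = mex({0, 1, 2}) = 3
G(15) = mex({0, 1, 2}) = 3
G(16) = mex({0, 1, 2, 4}) = 3
Therefore G(16) = 3.

3


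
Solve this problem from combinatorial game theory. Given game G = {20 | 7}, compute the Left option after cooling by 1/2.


Original game: {20 | 7} (a switch {a | b} with a > b).
Cooling by t (for t below the temperature (a - b)/2 = 13/2) taxes each move by t: {a | b} cooled by t is {a - t | b + t}.
Cooling amount: t = 1/2
Cooled Left option: 20 - 1/2 = 39/2
Cooled Right option: 7 + 1/2 = 15/2
Cooled game: {39/2 | 15/2}
Left option = 39/2

39/2


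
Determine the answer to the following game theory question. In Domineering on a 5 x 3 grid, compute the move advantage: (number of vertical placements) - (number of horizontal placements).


Board is 5 x 3 (rows x cols).
Left (vertical) placements: (rows-1) * cols = 4 * 3 = 12
Right (horizontal) placements: rows * (cols-1) = 5 * 2 = 10
Advantage = Left - Right = 12 - 10 = 2

2


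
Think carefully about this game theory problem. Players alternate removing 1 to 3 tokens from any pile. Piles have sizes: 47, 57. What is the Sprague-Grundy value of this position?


Subtraction set: {1, 2, 3}
For this subtraction set, G(n) = n mod 4 (period = max + 1 = 4).
Pile 1 (size 47): G(47) = 47 mod 4 = 3
Pile 2 (size 57): G(57) = 57 mod 4 = 1
Total Grundy value = XOR of all: 3 XOR 1 = 2

2


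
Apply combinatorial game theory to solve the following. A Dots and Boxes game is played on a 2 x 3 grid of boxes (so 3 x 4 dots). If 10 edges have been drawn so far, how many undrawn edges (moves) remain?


Grid: 2 x 3 boxes, i.e. 3 rows and 4 columns of dots.
Horizontal edges: (rows + 1) * cols = 3 * 3 = 9
Vertical edges: rows * (cols + 1) = 2 * 4 = 8
Total edges: 9 + 8 = 17
Edges drawn: 10
Remaining: 17 - 10 = 7

7


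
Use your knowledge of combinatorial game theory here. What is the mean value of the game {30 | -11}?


Game = {30 | -11}, a switch {a | b} with numbers a > b.
Its thermograph has left wall a - t and right wall b + t, which meet at t = (a - b)/2, where both equal (a + b)/2. So the mast (mean value) is at (a + b)/2.
Mean = (30 + (-11))/2 = 19/2 = 19/2

19/2


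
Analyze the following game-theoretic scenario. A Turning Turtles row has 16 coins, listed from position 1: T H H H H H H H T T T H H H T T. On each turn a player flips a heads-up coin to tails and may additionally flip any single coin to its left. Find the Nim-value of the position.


Coins: T H H H H H H H T T T H H H T T
Key fact: a single head at position k behaves exactly like a Nim heap of size k (turning it to T and optionally flipping a coin at j < k corresponds to moving the heap from k to j, or to 0), and heads combine as a disjunctive sum (two heads at the same place would cancel, matching j XOR j = 0). So the Nim-value is the XOR of the 1-indexed positions of the heads.
Face-up positions (1-indexed): [2, 3, 4, 5, 6, 7, 8, 12, 13, 14]
XOR 0 with 2: 0 XOR 2 = 2
XOR 2 with 3: 2 XOR 3 = 1
XOR 1 with 4: 1 XOR 4 = 5
XOR 5 with 5: 5 XOR 5 = 0
XOR 0 with 6: 0 XOR 6 = 6
XOR 6 with 7: 6 XOR 7 = 1
XOR 1 with 8: 1 XOR 8 = 9
XOR 9 with 12: 9 XOR 12 = 5
XOR 5 with 13: 5 XOR 13 = 8
XOR 8 with 14: 8 XOR 14 = 6
Nim-value = 6

6


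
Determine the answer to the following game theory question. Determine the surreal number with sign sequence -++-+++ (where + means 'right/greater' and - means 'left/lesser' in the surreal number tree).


Sign expansion: -++-+++
Rule: track bounds (lo, hi), initially (-inf, +inf). On '+', the current value becomes lo and we move to the simplest number in (value, hi): value + 1 if hi = +inf, otherwise the midpoint (value + hi)/2. On '-', the current value becomes hi and we move to value - 1 if lo = -inf, otherwise the midpoint (lo + value)/2.
Start at 0.
Step 1: sign = -, move left. Bounds: (-inf, 0). Value = -1
Step 2: sign = +, move right. Bounds: (-1, 0). Value = -1/2
Step 3: sign = +, move right. Bounds: (-1/2, 0). Value = -1/4
Step 4: sign = -, move left. Bounds: (-1/2, -1/4). Value = -3/8
Step 5: sign = +, move right. Bounds: (-3/8, -1/4). Value = -5/16
Step 6: sign = +, move right. Bounds: (-5/16, -1/4). Value = -9/32
Step 7: sign = +, move right. Bounds: (-9/32, -1/4). Value = -17/64
The surreal number with sign expansion -++-+++ is -17/64.

-17/64


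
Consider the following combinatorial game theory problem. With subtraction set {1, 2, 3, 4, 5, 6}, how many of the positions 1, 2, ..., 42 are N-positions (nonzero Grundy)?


Subtraction set S = {1, 2, 3, 4, 5, 6}, so G(n) = n mod 7.
G(n) = 0 when n is a multiple of 7.
Multiples of 7 in [1, 42]: 6
N-positions (nonzero Grundy) = 42 - 6 = 36

36


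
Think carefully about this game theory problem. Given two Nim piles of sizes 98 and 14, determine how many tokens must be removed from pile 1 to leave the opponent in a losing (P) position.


Piles: 98 and 14
Current XOR: 98 XOR 14 = 108 (non-zero, so this is an N-position).
To make the XOR zero, we need to find a move that balances the piles.
For pile 1 (size 98): target = 98 XOR 108 = 14
We reduce pile 1 from 98 to 14.
Tokens removed: 98 - 14 = 84
Verification: 14 XOR 14 = 0

84


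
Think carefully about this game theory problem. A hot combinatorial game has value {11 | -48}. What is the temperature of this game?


The game is {11 | -48}, a switch {a | b} with numbers a > b.
Cooling {a | b} by t gives {a - t | b + t}, which stops being hot when a - t = b + t, i.e. at t = (a - b)/2. So the temperature of a switch is (a - b)/2.
Temperature = (Left option - Right option) / 2
= (11 - (-48)) / 2
= 59 / 2
= 59/2

59/2


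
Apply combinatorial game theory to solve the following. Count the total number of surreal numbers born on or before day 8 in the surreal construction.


Day 0: {|} = 0 is born. Count = 1.
Day n: the number of surreal numbers born by day n is 2^(n+1) - 1.
By day 0: 2^1 - 1 = 1
By day 1: 2^2 - 1 = 3
By day 2: 2^3 - 1 = 7
By day 3: 2^4 - 1 = 15
By day 4: 2^5 - 1 = 31
By day 5: 2^6 - 1 = 63
By day 6: 2^7 - 1 = 127
By day 7: 2^8 - 1 = 255
By day 8: 2^9 - 1 = 511
By day 8: 511 surreal numbers.

511


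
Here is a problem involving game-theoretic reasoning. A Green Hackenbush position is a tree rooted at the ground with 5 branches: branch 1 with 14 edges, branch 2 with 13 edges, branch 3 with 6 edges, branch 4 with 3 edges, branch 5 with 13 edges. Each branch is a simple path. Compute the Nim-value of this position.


The tree has 5 branches from the ground vertex.
In Green Hackenbush, the Nim-value of a simple path of length k is k.
Branch 1: length 14, Nim-value = 14
Branch 2: length 13, Nim-value = 13
Branch 3: length 6, Nim-value = 6
Branch 4: length 3, Nim-value = 3
Branch 5: length 13, Nim-value = 13
Total Nim-value = XOR of all branch values:
0 XOR 14 = 14
14 XOR 13 = 3
3 XOR 6 = 5
5 XOR 3 = 6
6 XOR 13 = 11
Nim-value of the tree = 11

11
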